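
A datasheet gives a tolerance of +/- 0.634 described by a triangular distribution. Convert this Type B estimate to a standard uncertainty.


u_B = half_width / sqrt(6)
u_B = 0.634 / 2.4494897
u_B = 0.2588

0.2588


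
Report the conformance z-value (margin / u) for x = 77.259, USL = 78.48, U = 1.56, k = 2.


u = U / k = 1.56 / 2 = 0.78
margin = |USL - x| = |78.48 - 77.259| = 1.221
z = margin / u = 1.221 / 0.78
z = 1.5654

1.5654


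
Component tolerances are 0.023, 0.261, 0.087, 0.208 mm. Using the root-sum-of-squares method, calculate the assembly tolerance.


RSS = sqrt(0.023^2 + 0.261^2 + 0.087^2 + 0.208^2)
= sqrt(0.119483)
= 0.3457

0.3457


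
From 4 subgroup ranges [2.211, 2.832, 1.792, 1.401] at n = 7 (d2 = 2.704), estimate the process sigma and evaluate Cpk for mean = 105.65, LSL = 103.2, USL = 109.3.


R_bar = (2.211 + 2.832 + 1.792 + 1.401) / 4 = 2.059
sigma = R_bar / d2 = 2.059 / 2.704 = 0.7614645
Cp = (USL - LSL)/(6*sigma) = (109.3 - 103.2)/(6*0.7614645) = 1.3351
Cpu = (109.3 - 105.65)/(3*0.7614645) = 1.5978
Cpl = (105.65 - 103.2)/(3*0.7614645) = 1.0725
Cpk = min(Cpu, Cpl) = 1.0725

1.0725


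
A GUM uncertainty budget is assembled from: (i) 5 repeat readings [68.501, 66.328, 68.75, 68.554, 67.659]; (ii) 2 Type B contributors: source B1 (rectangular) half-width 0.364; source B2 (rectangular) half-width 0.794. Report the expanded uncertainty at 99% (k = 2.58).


mean = (68.501 + 66.328 + 68.75 + 68.554 + 67.659) / 5 = 67.9584
s = sqrt(sum((x - mean)^2)/(n-1)) = 1.0029493
u_A = s / sqrt(n) = 1.0029493 / sqrt(5) = 0.44853256
u_B1 = 0.364 / sqrt(3) = 0.2101555
u_B2 = 0.794 / sqrt(3) = 0.45841611
uc = sqrt(0.44853256^2 + 0.2101555^2 + 0.45841611^2) = 0.67490156
U = k * uc = 2.58 * 0.67490156
U = 1.7412

1.7412


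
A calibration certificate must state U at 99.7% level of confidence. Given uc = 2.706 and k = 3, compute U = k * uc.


U = k * uc
U = 3 * 2.706
U = 8.1180

8.1180


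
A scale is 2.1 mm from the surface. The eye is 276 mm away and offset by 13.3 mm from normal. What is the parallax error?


error = h * offset / d
= 2.1 * 13.3 / 276
= 0.1012

0.1012


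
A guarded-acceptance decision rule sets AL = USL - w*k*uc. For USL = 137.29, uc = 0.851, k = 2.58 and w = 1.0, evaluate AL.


U = k * uc = 2.58 * 0.851 = 2.19558
guard band g = w * U = 1.0 * 2.19558 = 2.19558
AL = USL - g = 137.29 - 2.19558
AL = 135.0944

135.0944


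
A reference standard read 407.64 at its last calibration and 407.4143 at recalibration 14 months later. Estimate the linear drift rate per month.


rate = (v2 - v1) / months
= (407.4143 - 407.64) / 14
= -0.2257 / 14
= -0.0161

-0.0161


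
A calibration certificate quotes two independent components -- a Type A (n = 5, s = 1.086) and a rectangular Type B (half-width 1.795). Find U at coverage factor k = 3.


u_A = s / sqrt(n) = 1.086 / sqrt(5) = 0.48567396
u_B = half_width / sqrt(3) = 1.795 / sqrt(3) = 1.0363437
uc = sqrt(u_A^2 + u_B^2) = sqrt(0.48567396^2 + 1.0363437^2) = 1.1445031
U = k * uc = 3 * 1.1445031
U = 3.4335

3.4335


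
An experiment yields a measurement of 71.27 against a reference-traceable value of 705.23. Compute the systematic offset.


Systematic error = measured - true
= 71.27 - 705.23
= -633.9600

-633.9600


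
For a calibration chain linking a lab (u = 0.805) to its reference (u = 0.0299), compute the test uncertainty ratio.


TUR = u_lab / u_ref
= 0.805 / 0.0299
= 26.9231

26.9231


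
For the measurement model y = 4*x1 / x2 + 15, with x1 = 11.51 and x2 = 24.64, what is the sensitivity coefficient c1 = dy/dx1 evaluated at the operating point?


y = 4*x1 / x2 + 15
dy/dx1 = 4/x2
Evaluate at x2 = 24.64: c1 = 4 / 24.64
c1 = 0.1623

0.1623


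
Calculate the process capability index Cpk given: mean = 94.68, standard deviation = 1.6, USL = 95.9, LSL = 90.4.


Cpu = (USL - mean) / (3*sigma) = (95.9 - 94.68) / (3*1.6) = 0.2542
Cpl = (mean - LSL) / (3*sigma) = (94.68 - 90.4) / (3*1.6) = 0.8917
Cpk = min(Cpu, Cpl) = 0.2542

0.2542


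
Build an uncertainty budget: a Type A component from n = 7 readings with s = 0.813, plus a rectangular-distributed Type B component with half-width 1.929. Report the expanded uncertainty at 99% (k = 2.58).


u_A = s / sqrt(n) = 0.813 / sqrt(7) = 0.30728512
u_B = half_width / sqrt(3) = 1.929 / sqrt(3) = 1.1137087
uc = sqrt(u_A^2 + u_B^2) = sqrt(0.30728512^2 + 1.1137087^2) = 1.155323
U = k * uc = 2.58 * 1.155323
U = 2.9807

2.9807


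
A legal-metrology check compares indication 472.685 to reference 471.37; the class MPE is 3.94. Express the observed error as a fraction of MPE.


e = indication - reference = 472.685 - 471.37 = 1.3150
|e| = 1.3150
ratio = |e| / MPE = 1.3150 / 3.94
ratio = 0.3338

0.3338


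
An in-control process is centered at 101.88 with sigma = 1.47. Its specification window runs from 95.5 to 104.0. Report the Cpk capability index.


Cpu = (USL - mean) / (3*sigma) = (104.0 - 101.88) / (3*1.47) = 0.4807
Cpl = (mean - LSL) / (3*sigma) = (101.88 - 95.5) / (3*1.47) = 1.4467
Cpk = min(Cpu, Cpl) = 0.4807

0.4807


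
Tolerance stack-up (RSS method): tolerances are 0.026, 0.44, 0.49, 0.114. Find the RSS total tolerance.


RSS = sqrt(0.026^2 + 0.44^2 + 0.49^2 + 0.114^2)
= sqrt(0.447372)
= 0.6689

0.6689


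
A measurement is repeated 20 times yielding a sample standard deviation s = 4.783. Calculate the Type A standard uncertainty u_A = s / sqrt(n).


u_A = s / sqrt(n)
u_A = 4.783 / sqrt(20)
u_A = 4.783 / 4.472136
u_A = 1.0695

1.0695


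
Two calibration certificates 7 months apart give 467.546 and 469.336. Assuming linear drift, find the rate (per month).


rate = (v2 - v1) / months
= (469.336 - 467.546) / 7
= 1.7900 / 7
= 0.2557

0.2557


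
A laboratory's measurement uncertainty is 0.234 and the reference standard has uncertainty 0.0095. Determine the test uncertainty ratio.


TUR = u_lab / u_ref
= 0.234 / 0.0095
= 24.6316

24.6316


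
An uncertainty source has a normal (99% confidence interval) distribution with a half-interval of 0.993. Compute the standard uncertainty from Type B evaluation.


u_B = half_width / 2.576
u_B = 0.993 / 2.576
u_B = 0.3855

0.3855


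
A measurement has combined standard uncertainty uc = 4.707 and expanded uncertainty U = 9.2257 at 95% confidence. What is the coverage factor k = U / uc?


k = U / uc
k = 9.2257 / 4.707
k = 1.96

1.96


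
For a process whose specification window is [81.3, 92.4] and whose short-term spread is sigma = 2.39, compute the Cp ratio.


Cp = (USL - LSL) / (6 * sigma)
= (92.4 - 81.3) / (6 * 2.39)
= 11.1000 / 14.3400
= 0.7741

0.7741


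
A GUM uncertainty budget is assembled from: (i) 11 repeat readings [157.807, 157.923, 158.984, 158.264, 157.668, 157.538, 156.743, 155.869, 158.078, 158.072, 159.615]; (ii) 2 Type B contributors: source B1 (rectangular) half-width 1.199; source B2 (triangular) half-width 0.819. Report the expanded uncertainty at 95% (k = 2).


mean = (157.807 + 157.923 + 158.984 + 158.264 + 157.668 + 157.538 + 156.743 + 155.869 + 158.078 + 158.072 + 159.615) / 11 = 157.8691818
s = sqrt(sum((x - mean)^2)/(n-1)) = 0.99786039
u_A = s / sqrt(n) = 0.99786039 / sqrt(11) = 0.30086623
u_B1 = 1.199 / sqrt(3) = 0.69224297
u_B2 = 0.819 / sqrt(6) = 0.33435535
uc = sqrt(0.30086623^2 + 0.69224297^2 + 0.33435535^2) = 0.8255388
U = k * uc = 2 * 0.8255388
U = 1.6511

1.6511


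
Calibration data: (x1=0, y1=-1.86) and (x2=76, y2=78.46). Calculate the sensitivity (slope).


slope = (y2 - y1) / (x2 - x1)
= (78.46 - -1.86) / (76 - 0)
= 80.3200 / 76
= 1.0568

1.0568


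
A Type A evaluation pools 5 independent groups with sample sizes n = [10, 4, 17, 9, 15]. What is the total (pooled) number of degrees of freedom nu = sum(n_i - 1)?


nu = sum_i (n_i - 1)
nu = ((10 - 1) + (4 - 1) + (17 - 1) + (9 - 1) + (15 - 1))
nu = 9 + 3 + 16 + 8 + 14
nu = 50

50


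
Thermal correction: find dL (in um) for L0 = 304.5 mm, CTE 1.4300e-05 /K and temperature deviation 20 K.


dL = L * alpha * dT
= 304.5 * 1.4300e-05 * 20
= 0.0870870 mm
dL_um = 0.0870870 * 1000 = 87.0870 um

87.0870


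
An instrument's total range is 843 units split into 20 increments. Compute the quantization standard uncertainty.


resolution = range / divisions
resolution = 843 / 20 = 42.15
u_res = resolution / (2*sqrt(3))
u_res = 42.15 / 3.4641016
u_res = 12.1677

12.1677


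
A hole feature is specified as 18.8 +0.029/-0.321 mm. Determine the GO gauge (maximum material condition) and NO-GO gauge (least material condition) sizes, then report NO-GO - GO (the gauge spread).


GO = nominal - lower_tol (smallest hole = maximum material condition)
GO = 18.8 - 0.321 = 18.479
NO-GO = nominal + upper_tol (largest hole = least material condition)
NO-GO = 18.8 + 0.029 = 18.829
spread = NO-GO - GO = 18.829 - 18.479 = 0.3500

0.3500


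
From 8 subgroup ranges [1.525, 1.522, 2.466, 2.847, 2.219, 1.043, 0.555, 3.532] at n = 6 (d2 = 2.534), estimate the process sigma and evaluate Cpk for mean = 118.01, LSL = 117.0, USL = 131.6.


R_bar = (1.525 + 1.522 + 2.466 + 2.847 + 2.219 + 1.043 + 0.555 + 3.532) / 8 = 1.963625
sigma = R_bar / d2 = 1.963625 / 2.534 = 0.77491121
Cp = (USL - LSL)/(6*sigma) = (131.6 - 117.0)/(6*0.77491121) = 3.1401
Cpu = (131.6 - 118.01)/(3*0.77491121) = 5.8458
Cpl = (118.01 - 117.0)/(3*0.77491121) = 0.4345
Cpk = min(Cpu, Cpl) = 0.4345

0.4345


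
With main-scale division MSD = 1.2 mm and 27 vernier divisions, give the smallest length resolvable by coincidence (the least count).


LC = MSD / n_div
= 1.2 / 27
= 0.0444

0.0444


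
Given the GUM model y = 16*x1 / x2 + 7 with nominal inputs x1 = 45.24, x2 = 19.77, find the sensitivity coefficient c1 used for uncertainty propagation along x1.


y = 16*x1 / x2 + 7
dy/dx1 = 16/x2
Evaluate at x2 = 19.77: c1 = 16 / 19.77
c1 = 0.8093

0.8093


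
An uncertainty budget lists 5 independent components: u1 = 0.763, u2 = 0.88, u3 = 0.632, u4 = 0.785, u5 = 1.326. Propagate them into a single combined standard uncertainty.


uc = sqrt(0.763^2 + 0.88^2 + 0.632^2 + 0.785^2 + 1.326^2)
uc = sqrt(4.130494)
uc = 2.0324

2.0324


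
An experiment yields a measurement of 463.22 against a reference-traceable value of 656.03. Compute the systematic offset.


Systematic error = measured - true
= 463.22 - 656.03
= -192.8100

-192.8100


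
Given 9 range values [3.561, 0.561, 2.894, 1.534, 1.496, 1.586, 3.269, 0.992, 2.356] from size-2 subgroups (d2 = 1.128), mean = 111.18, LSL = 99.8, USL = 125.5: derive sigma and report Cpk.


R_bar = (3.561 + 0.561 + 2.894 + 1.534 + 1.496 + 1.586 + 3.269 + 0.992 + 2.356) / 9 = 2.0276667
sigma = R_bar / d2 = 2.0276667 / 1.128 = 1.7975769
Cp = (USL - LSL)/(6*sigma) = (125.5 - 99.8)/(6*1.7975769) = 2.3828
Cpu = (125.5 - 111.18)/(3*1.7975769) = 2.6554
Cpl = (111.18 - 99.8)/(3*1.7975769) = 2.1102
Cpk = min(Cpu, Cpl) = 2.1102

2.1102


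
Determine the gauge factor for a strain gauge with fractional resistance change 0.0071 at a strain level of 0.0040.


GF = (dR/R) / epsilon
= 0.0071 / 0.0040
= 1.7750

1.7750


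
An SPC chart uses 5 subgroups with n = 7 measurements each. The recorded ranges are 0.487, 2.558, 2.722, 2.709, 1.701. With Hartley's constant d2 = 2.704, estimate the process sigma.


R_bar = (0.487 + 2.558 + 2.722 + 2.709 + 1.701) / 5
R_bar = 10.177 / 5 = 2.0354
sigma_hat = R_bar / d2 = 2.0354 / 2.704 = 0.7527

0.7527


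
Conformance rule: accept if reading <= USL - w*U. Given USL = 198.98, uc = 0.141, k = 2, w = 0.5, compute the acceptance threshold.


U = k * uc = 2 * 0.141 = 0.282
guard band g = w * U = 0.5 * 0.282 = 0.141
AL = USL - g = 198.98 - 0.141
AL = 198.8390

198.8390


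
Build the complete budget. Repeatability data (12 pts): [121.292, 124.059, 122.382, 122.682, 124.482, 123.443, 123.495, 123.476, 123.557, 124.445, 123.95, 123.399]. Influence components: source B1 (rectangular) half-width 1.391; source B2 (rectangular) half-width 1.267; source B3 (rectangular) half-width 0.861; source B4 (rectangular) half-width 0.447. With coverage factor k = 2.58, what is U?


mean = (121.292 + 124.059 + 122.382 + 122.682 + 124.482 + 123.443 + 123.495 + 123.476 + 123.557 + 124.445 + 123.95 + 123.399) / 12 = 123.3885
s = sqrt(sum((x - mean)^2)/(n-1)) = 0.90627886
u_A = s / sqrt(n) = 0.90627886 / sqrt(12) = 0.26162017
u_B1 = 1.391 / sqrt(3) = 0.80309422
u_B2 = 1.267 / sqrt(3) = 0.73150279
u_B3 = 0.861 / sqrt(3) = 0.49709858
u_B4 = 0.447 / sqrt(3) = 0.25807557
uc = sqrt(0.26162017^2 + 0.80309422^2 + 0.73150279^2 + 0.49709858^2 + 0.25807557^2) = 1.2498847
U = k * uc = 2.58 * 1.2498847
U = 3.2247

3.2247


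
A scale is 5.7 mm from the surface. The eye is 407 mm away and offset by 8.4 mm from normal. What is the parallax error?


error = h * offset / d
= 5.7 * 8.4 / 407
= 0.1176

0.1176


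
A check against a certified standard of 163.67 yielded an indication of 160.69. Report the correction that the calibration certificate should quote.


Correction = standard - reading
= 163.67 - 160.69
= 2.9800

2.9800


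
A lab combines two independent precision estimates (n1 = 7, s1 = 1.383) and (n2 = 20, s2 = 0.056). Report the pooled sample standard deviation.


s_p = sqrt(((n1-1)*s1^2 + (n2-1)*s2^2) / (n1+n2-2))
numerator = (7-1)*1.383^2 + (20-1)*0.056^2 = 11.476134 + 0.059584 = 11.535718
denominator = 7 + 20 - 2 = 25
s_p^2 = 11.535718 / 25 = 0.46142872
s_p = sqrt(0.46142872) = 0.6793

0.6793


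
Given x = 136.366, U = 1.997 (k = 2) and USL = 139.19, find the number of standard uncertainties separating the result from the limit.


u = U / k = 1.997 / 2 = 0.9985
margin = |USL - x| = |139.19 - 136.366| = 2.824
z = margin / u = 2.824 / 0.9985
z = 2.8282

2.8282


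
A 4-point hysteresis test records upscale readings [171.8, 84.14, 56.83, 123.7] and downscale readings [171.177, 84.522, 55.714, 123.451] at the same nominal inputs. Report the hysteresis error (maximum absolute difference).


|171.8 - 171.177| = 0.6230
|84.14 - 84.522| = 0.3820
|56.83 - 55.714| = 1.1160
|123.7 - 123.451| = 0.2490
hysteresis = max(diffs) = 1.1160

1.1160


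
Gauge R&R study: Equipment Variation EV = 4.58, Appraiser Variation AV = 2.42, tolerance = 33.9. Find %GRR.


GRR = sqrt(EV^2 + AV^2) = sqrt(4.58^2 + 2.42^2) = 5.1800386
%GRR = GRR / tol * 100 = 5.1800386 / 33.9 * 100
%GRR = 15.2803

15.2803


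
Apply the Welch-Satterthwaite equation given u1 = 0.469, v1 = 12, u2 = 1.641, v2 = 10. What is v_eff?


uc = sqrt(u1^2 + u2^2) = sqrt(0.469^2 + 1.641^2) = 1.706705
v_eff = uc^4 / (u1^4/v1 + u2^4/v2)
= 1.706705^4 / (0.469^4/12 + 1.641^4/10)
= 8.4846483 / 0.72919271
v_eff = 11.6357

11.6357


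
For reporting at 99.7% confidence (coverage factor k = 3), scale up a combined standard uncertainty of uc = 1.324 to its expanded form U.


U = k * uc
U = 3 * 1.324
U = 3.9720

3.9720


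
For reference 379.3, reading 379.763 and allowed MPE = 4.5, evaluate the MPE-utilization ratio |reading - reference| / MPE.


e = indication - reference = 379.763 - 379.3 = 0.4630
|e| = 0.4630
ratio = |e| / MPE = 0.4630 / 4.5
ratio = 0.1029

0.1029


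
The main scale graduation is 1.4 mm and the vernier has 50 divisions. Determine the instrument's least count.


LC = MSD / n_div
= 1.4 / 50
= 0.0280

0.0280


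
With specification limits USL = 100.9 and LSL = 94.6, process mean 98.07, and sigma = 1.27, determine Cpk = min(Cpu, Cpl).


Cpu = (USL - mean) / (3*sigma) = (100.9 - 98.07) / (3*1.27) = 0.7428
Cpl = (mean - LSL) / (3*sigma) = (98.07 - 94.6) / (3*1.27) = 0.9108
Cpk = min(Cpu, Cpl) = 0.7428

0.7428


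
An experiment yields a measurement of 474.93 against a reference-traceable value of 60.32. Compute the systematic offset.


Systematic error = measured - true
= 474.93 - 60.32
= 414.6100

414.6100


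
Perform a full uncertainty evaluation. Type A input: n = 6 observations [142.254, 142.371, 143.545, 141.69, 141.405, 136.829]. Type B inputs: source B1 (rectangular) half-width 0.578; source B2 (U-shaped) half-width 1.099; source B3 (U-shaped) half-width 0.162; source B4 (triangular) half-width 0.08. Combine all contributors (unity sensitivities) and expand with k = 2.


mean = (142.254 + 142.371 + 143.545 + 141.69 + 141.405 + 136.829) / 6 = 141.349
s = sqrt(sum((x - mean)^2)/(n-1)) = 2.3339127
u_A = s / sqrt(n) = 2.3339127 / sqrt(6) = 0.95281587
u_B1 = 0.578 / sqrt(3) = 0.33370846
u_B2 = 1.099 / sqrt(2) = 0.77711035
u_B3 = 0.162 / sqrt(2) = 0.1145513
u_B4 = 0.08 / sqrt(6) = 0.032659863
uc = sqrt(0.95281587^2 + 0.33370846^2 + 0.77711035^2 + 0.1145513^2 + 0.032659863^2) = 1.2795736
U = k * uc = 2 * 1.2795736
U = 2.5591

2.5591


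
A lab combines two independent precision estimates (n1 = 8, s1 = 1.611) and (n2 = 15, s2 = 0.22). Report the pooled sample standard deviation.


s_p = sqrt(((n1-1)*s1^2 + (n2-1)*s2^2) / (n1+n2-2))
numerator = (8-1)*1.611^2 + (15-1)*0.22^2 = 18.167247 + 0.6776 = 18.844847
denominator = 8 + 15 - 2 = 21
s_p^2 = 18.844847 / 21 = 0.89737367
s_p = sqrt(0.89737367) = 0.9473

0.9473


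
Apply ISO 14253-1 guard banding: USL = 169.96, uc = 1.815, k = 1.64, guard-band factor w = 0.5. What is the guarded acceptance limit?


U = k * uc = 1.64 * 1.815 = 2.9766
guard band g = w * U = 0.5 * 2.9766 = 1.4883
AL = USL - g = 169.96 - 1.4883
AL = 168.4717

168.4717


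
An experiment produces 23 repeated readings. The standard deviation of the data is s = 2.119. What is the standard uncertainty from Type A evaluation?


u_A = s / sqrt(n)
u_A = 2.119 / sqrt(23)
u_A = 2.119 / 4.7958315
u_A = 0.4418

0.4418


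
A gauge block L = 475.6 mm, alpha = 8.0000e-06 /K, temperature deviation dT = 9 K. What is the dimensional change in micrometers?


dL = L * alpha * dT
= 475.6 * 8.0000e-06 * 9
= 0.0342432 mm
dL_um = 0.0342432 * 1000 = 34.2432 um

34.2432


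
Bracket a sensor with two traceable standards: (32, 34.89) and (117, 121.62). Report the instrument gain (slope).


slope = (y2 - y1) / (x2 - x1)
= (121.62 - 34.89) / (117 - 32)
= 86.7300 / 85
= 1.0204

1.0204


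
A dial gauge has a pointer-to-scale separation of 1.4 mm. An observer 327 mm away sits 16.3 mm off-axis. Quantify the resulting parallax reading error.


error = h * offset / d
= 1.4 * 16.3 / 327
= 0.0698

0.0698


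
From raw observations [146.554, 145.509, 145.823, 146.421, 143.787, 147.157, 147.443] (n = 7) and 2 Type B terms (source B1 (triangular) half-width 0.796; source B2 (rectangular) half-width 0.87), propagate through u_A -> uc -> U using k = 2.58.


mean = (146.554 + 145.509 + 145.823 + 146.421 + 143.787 + 147.157 + 147.443) / 7 = 146.0991429
s = sqrt(sum((x - mean)^2)/(n-1)) = 1.225155
u_A = s / sqrt(n) = 1.225155 / sqrt(7) = 0.46306506
u_B1 = 0.796 / sqrt(6) = 0.32496564
u_B2 = 0.87 / sqrt(3) = 0.50229473
uc = sqrt(0.46306506^2 + 0.32496564^2 + 0.50229473^2) = 0.75652621
U = k * uc = 2.58 * 0.75652621
U = 1.9518

1.9518


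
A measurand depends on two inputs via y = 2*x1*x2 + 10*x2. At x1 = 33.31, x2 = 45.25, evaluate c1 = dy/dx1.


y = 2*x1*x2 + 10*x2
dy/dx1 = 2*x2
Evaluate at x2 = 45.25: c1 = 2 * 45.25
c1 = 90.5000

90.5000


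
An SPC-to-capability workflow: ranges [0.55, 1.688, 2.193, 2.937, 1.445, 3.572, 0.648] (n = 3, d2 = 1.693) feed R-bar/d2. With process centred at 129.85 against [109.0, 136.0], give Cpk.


R_bar = (0.55 + 1.688 + 2.193 + 2.937 + 1.445 + 3.572 + 0.648) / 7 = 1.8618571
sigma = R_bar / d2 = 1.8618571 / 1.693 = 1.0997384
Cp = (USL - LSL)/(6*sigma) = (136.0 - 109.0)/(6*1.0997384) = 4.0919
Cpu = (136.0 - 129.85)/(3*1.0997384) = 1.8641
Cpl = (129.85 - 109.0)/(3*1.0997384) = 6.3197
Cpk = min(Cpu, Cpl) = 1.8641

1.8641


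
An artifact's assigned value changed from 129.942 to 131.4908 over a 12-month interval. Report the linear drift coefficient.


rate = (v2 - v1) / months
= (131.4908 - 129.942) / 12
= 1.5488 / 12
= 0.1291

0.1291


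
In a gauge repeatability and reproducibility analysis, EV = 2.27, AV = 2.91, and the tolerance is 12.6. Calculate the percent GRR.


GRR = sqrt(EV^2 + AV^2) = sqrt(2.27^2 + 2.91^2) = 3.6906639
%GRR = GRR / tol * 100 = 3.6906639 / 12.6 * 100
%GRR = 29.2910

29.2910


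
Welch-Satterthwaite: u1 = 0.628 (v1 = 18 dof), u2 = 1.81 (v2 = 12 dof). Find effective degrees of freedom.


uc = sqrt(u1^2 + u2^2) = sqrt(0.628^2 + 1.81^2) = 1.9158507
v_eff = uc^4 / (u1^4/v1 + u2^4/v2)
= 1.9158507^4 / (0.628^4/18 + 1.81^4/12)
= 13.472452 / 0.90304364
v_eff = 14.9189

14.9189


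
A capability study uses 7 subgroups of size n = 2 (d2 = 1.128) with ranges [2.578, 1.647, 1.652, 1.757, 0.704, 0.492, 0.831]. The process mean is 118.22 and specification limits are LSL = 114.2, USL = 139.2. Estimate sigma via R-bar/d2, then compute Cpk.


R_bar = (2.578 + 1.647 + 1.652 + 1.757 + 0.704 + 0.492 + 0.831) / 7 = 1.3801429
sigma = R_bar / d2 = 1.3801429 / 1.128 = 1.2235309
Cp = (USL - LSL)/(6*sigma) = (139.2 - 114.2)/(6*1.2235309) = 3.4054
Cpu = (139.2 - 118.22)/(3*1.2235309) = 5.7157
Cpl = (118.22 - 114.2)/(3*1.2235309) = 1.0952
Cpk = min(Cpu, Cpl) = 1.0952

1.0952


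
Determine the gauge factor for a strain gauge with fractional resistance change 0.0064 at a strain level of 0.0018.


GF = (dR/R) / epsilon
= 0.0064 / 0.0018
= 3.5556

3.5556


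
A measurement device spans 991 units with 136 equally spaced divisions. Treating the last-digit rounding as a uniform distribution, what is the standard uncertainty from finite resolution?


resolution = range / divisions
resolution = 991 / 136 = 7.2867647
u_res = resolution / (2*sqrt(3))
u_res = 7.2867647 / 3.4641016
u_res = 2.1035

2.1035


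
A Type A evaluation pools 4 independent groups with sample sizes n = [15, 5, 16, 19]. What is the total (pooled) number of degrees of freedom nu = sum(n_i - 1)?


nu = sum_i (n_i - 1)
nu = ((15 - 1) + (5 - 1) + (16 - 1) + (19 - 1))
nu = 14 + 4 + 15 + 18
nu = 51

51


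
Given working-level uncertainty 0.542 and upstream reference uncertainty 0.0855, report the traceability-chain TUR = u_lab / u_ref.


TUR = u_lab / u_ref
= 0.542 / 0.0855
= 6.3392

6.3392


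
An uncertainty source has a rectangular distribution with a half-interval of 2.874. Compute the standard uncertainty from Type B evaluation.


u_B = half_width / sqrt(3)
u_B = 2.874 / 1.7320508
u_B = 1.6593

1.6593


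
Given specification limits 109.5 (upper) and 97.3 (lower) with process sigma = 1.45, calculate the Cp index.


Cp = (USL - LSL) / (6 * sigma)
= (109.5 - 97.3) / (6 * 1.45)
= 12.2000 / 8.7000
= 1.4023

1.4023


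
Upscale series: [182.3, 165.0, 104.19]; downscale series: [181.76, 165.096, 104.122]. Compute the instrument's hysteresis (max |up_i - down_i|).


|182.3 - 181.76| = 0.5400
|165.0 - 165.096| = 0.0960
|104.19 - 104.122| = 0.0680
hysteresis = max(diffs) = 0.5400

0.5400


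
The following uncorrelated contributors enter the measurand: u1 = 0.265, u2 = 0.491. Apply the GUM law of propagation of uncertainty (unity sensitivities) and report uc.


uc = sqrt(0.265^2 + 0.491^2)
uc = sqrt(0.311306)
uc = 0.5579

0.5579


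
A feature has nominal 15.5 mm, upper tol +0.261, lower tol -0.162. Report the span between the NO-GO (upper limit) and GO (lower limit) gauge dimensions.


GO = nominal - lower_tol (smallest hole = maximum material condition)
GO = 15.5 - 0.162 = 15.338
NO-GO = nominal + upper_tol (largest hole = least material condition)
NO-GO = 15.5 + 0.261 = 15.761
spread = NO-GO - GO = 15.761 - 15.338 = 0.4230

0.4230


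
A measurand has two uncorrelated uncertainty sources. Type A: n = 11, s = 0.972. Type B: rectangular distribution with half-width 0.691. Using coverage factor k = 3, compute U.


u_A = s / sqrt(n) = 0.972 / sqrt(11) = 0.29306903
u_B = half_width / sqrt(3) = 0.691 / sqrt(3) = 0.39894904
uc = sqrt(u_A^2 + u_B^2) = sqrt(0.29306903^2 + 0.39894904^2) = 0.49502504
U = k * uc = 3 * 0.49502504
U = 1.4851

1.4851


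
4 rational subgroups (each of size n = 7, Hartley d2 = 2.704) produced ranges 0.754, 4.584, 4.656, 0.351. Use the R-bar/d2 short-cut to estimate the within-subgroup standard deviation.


R_bar = (0.754 + 4.584 + 4.656 + 0.351) / 4
R_bar = 10.345 / 4 = 2.58625
sigma_hat = R_bar / d2 = 2.58625 / 2.704 = 0.9565

0.9565


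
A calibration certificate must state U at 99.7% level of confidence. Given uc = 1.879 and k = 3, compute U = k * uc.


U = k * uc
U = 3 * 1.879
U = 5.6370

5.6370


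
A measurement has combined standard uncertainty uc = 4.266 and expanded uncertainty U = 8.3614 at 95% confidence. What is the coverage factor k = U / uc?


k = U / uc
k = 8.3614 / 4.266
k = 1.96

1.96


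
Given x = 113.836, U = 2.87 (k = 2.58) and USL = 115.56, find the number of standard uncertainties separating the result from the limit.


u = U / k = 2.87 / 2.58 = 1.1124031
margin = |USL - x| = |115.56 - 113.836| = 1.724
z = margin / u = 1.724 / 1.1124031
z = 1.5498

1.5498


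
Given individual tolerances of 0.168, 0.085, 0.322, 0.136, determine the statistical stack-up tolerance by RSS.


RSS = sqrt(0.168^2 + 0.085^2 + 0.322^2 + 0.136^2)
= sqrt(0.157629)
= 0.3970

0.3970


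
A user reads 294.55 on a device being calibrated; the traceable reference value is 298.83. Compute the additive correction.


Correction = standard - reading
= 298.83 - 294.55
= 4.2800

4.2800


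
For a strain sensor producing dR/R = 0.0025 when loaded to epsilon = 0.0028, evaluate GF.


GF = (dR/R) / epsilon
= 0.0025 / 0.0028
= 0.8929

0.8929


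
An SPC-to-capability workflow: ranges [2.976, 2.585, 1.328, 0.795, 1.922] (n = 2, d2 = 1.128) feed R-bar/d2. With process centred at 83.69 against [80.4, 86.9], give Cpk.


R_bar = (2.976 + 2.585 + 1.328 + 0.795 + 1.922) / 5 = 1.9212
sigma = R_bar / d2 = 1.9212 / 1.128 = 1.7031915
Cp = (USL - LSL)/(6*sigma) = (86.9 - 80.4)/(6*1.7031915) = 0.6361
Cpu = (86.9 - 83.69)/(3*1.7031915) = 0.6282
Cpl = (83.69 - 80.4)/(3*1.7031915) = 0.6439
Cpk = min(Cpu, Cpl) = 0.6282

0.6282


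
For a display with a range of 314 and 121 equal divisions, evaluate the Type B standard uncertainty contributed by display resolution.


resolution = range / divisions
resolution = 314 / 121 = 2.5950413
u_res = resolution / (2*sqrt(3))
u_res = 2.5950413 / 3.4641016
u_res = 0.7491

0.7491


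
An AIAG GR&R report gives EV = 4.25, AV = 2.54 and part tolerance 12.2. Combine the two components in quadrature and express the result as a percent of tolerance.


GRR = sqrt(EV^2 + AV^2) = sqrt(4.25^2 + 2.54^2) = 4.9511716
%GRR = GRR / tol * 100 = 4.9511716 / 12.2 * 100
%GRR = 40.5834

40.5834


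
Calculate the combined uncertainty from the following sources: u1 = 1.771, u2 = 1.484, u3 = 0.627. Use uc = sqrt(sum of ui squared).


uc = sqrt(1.771^2 + 1.484^2 + 0.627^2)
uc = sqrt(5.731826)
uc = 2.3941

2.3941


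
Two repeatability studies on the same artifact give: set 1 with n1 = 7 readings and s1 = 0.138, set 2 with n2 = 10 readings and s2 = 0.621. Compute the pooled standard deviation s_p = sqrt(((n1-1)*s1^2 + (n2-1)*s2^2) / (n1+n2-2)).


s_p = sqrt(((n1-1)*s1^2 + (n2-1)*s2^2) / (n1+n2-2))
numerator = (7-1)*0.138^2 + (10-1)*0.621^2 = 0.114264 + 3.470769 = 3.585033
denominator = 7 + 10 - 2 = 15
s_p^2 = 3.585033 / 15 = 0.2390022
s_p = sqrt(0.2390022) = 0.4889

0.4889


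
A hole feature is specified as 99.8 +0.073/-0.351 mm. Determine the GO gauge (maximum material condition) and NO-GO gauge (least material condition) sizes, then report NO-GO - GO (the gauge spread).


GO = nominal - lower_tol (smallest hole = maximum material condition)
GO = 99.8 - 0.351 = 99.449
NO-GO = nominal + upper_tol (largest hole = least material condition)
NO-GO = 99.8 + 0.073 = 99.873
spread = NO-GO - GO = 99.873 - 99.449 = 0.4240

0.4240


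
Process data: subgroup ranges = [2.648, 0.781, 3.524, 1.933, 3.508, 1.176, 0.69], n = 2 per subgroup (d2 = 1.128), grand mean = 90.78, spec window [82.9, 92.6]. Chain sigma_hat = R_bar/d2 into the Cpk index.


R_bar = (2.648 + 0.781 + 3.524 + 1.933 + 3.508 + 1.176 + 0.69) / 7 = 2.0371429
sigma = R_bar / d2 = 2.0371429 / 1.128 = 1.8059777
Cp = (USL - LSL)/(6*sigma) = (92.6 - 82.9)/(6*1.8059777) = 0.8952
Cpu = (92.6 - 90.78)/(3*1.8059777) = 0.3359
Cpl = (90.78 - 82.9)/(3*1.8059777) = 1.4544
Cpk = min(Cpu, Cpl) = 0.3359

0.3359


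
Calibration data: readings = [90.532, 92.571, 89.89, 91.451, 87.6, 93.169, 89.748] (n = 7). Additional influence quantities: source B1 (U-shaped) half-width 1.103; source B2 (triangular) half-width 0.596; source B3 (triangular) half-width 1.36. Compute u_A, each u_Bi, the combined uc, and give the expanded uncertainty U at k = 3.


mean = (90.532 + 92.571 + 89.89 + 91.451 + 87.6 + 93.169 + 89.748) / 7 = 90.70871429
s = sqrt(sum((x - mean)^2)/(n-1)) = 1.8868271
u_A = s / sqrt(n) = 1.8868271 / sqrt(7) = 0.71315361
u_B1 = 1.103 / sqrt(2) = 0.77993878
u_B2 = 0.596 / sqrt(6) = 0.24331598
u_B3 = 1.36 / sqrt(6) = 0.55521768
uc = sqrt(0.71315361^2 + 0.77993878^2 + 0.24331598^2 + 0.55521768^2) = 1.2183439
U = k * uc = 3 * 1.2183439
U = 3.6550

3.6550


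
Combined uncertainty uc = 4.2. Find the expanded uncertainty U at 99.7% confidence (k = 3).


U = k * uc
U = 3 * 4.2
U = 12.6000

12.6000


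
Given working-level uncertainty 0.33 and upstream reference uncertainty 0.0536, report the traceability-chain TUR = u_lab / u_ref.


TUR = u_lab / u_ref
= 0.33 / 0.0536
= 6.1567

6.1567


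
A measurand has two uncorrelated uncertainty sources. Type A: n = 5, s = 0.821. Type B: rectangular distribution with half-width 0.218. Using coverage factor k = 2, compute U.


u_A = s / sqrt(n) = 0.821 / sqrt(5) = 0.36716236
u_B = half_width / sqrt(3) = 0.218 / sqrt(3) = 0.12586236
uc = sqrt(u_A^2 + u_B^2) = sqrt(0.36716236^2 + 0.12586236^2) = 0.38813597
U = k * uc = 2 * 0.38813597
U = 0.7763

0.7763


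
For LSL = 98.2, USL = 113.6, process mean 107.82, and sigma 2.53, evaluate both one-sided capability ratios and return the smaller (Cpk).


Cpu = (USL - mean) / (3*sigma) = (113.6 - 107.82) / (3*2.53) = 0.7615
Cpl = (mean - LSL) / (3*sigma) = (107.82 - 98.2) / (3*2.53) = 1.2675
Cpk = min(Cpu, Cpl) = 0.7615

0.7615


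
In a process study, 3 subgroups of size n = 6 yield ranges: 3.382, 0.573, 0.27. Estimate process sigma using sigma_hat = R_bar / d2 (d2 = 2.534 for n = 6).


R_bar = (3.382 + 0.573 + 0.27) / 3
R_bar = 4.225 / 3 = 1.4083333
sigma_hat = R_bar / d2 = 1.4083333 / 2.534 = 0.5558

0.5558


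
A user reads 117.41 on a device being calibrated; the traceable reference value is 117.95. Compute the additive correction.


Correction = standard - reading
= 117.95 - 117.41
= 0.5400

0.5400


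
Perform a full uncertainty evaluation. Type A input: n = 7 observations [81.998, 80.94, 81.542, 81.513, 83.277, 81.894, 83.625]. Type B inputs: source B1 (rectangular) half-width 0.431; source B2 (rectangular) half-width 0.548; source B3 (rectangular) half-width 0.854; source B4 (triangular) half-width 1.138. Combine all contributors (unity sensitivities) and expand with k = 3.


mean = (81.998 + 80.94 + 81.542 + 81.513 + 83.277 + 81.894 + 83.625) / 7 = 82.11271429
s = sqrt(sum((x - mean)^2)/(n-1)) = 0.98015266
u_A = s / sqrt(n) = 0.98015266 / sqrt(7) = 0.37046288
u_B1 = 0.431 / sqrt(3) = 0.24883797
u_B2 = 0.548 / sqrt(3) = 0.31638795
u_B3 = 0.854 / sqrt(3) = 0.49305713
u_B4 = 1.138 / sqrt(6) = 0.46458655
uc = sqrt(0.37046288^2 + 0.24883797^2 + 0.31638795^2 + 0.49305713^2 + 0.46458655^2) = 0.87075278
U = k * uc = 3 * 0.87075278
U = 2.6123

2.6123


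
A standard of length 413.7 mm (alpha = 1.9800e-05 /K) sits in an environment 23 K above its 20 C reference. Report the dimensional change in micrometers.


dL = L * alpha * dT
= 413.7 * 1.9800e-05 * 23
= 0.1883990 mm
dL_um = 0.1883990 * 1000 = 188.3990 um

188.3990


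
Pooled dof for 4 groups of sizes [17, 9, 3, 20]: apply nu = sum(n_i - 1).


nu = sum_i (n_i - 1)
nu = ((17 - 1) + (9 - 1) + (3 - 1) + (20 - 1))
nu = 16 + 8 + 2 + 19
nu = 45

45


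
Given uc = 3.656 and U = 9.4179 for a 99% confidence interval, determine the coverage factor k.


k = U / uc
k = 9.4179 / 3.656
k = 2.576

2.576


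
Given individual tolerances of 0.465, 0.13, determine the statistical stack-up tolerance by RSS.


RSS = sqrt(0.465^2 + 0.13^2)
= sqrt(0.233125)
= 0.4828

0.4828


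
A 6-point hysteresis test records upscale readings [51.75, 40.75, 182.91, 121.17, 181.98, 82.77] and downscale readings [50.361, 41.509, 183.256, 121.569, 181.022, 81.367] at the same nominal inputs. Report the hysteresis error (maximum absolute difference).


|51.75 - 50.361| = 1.3890
|40.75 - 41.509| = 0.7590
|182.91 - 183.256| = 0.3460
|121.17 - 121.569| = 0.3990
|181.98 - 181.022| = 0.9580
|82.77 - 81.367| = 1.4030
hysteresis = max(diffs) = 1.4030

1.4030


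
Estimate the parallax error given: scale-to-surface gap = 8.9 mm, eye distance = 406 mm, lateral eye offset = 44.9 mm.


error = h * offset / d
= 8.9 * 44.9 / 406
= 0.9843

0.9843


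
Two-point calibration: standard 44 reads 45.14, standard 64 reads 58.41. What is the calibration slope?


slope = (y2 - y1) / (x2 - x1)
= (58.41 - 45.14) / (64 - 44)
= 13.2700 / 20
= 0.6635

0.6635


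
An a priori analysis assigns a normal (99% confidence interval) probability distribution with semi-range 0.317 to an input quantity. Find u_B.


u_B = half_width / 2.576
u_B = 0.317 / 2.576
u_B = 0.1231

0.1231


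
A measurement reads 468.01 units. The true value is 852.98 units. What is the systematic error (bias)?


Systematic error = measured - true
= 468.01 - 852.98
= -384.9700

-384.9700


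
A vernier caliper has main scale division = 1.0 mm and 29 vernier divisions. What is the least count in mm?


LC = MSD / n_div
= 1.0 / 29
= 0.0345

0.0345


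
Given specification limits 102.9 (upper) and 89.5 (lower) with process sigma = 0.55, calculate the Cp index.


Cp = (USL - LSL) / (6 * sigma)
= (102.9 - 89.5) / (6 * 0.55)
= 13.4000 / 3.3000
= 4.0606

4.0606


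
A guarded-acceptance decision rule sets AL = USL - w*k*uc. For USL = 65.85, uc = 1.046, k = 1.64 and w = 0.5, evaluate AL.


U = k * uc = 1.64 * 1.046 = 1.71544
guard band g = w * U = 0.5 * 1.71544 = 0.85772
AL = USL - g = 65.85 - 0.85772
AL = 64.9923

64.9923


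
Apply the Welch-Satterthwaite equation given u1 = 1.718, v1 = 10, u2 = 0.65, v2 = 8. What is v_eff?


uc = sqrt(u1^2 + u2^2) = sqrt(1.718^2 + 0.65^2) = 1.8368517
v_eff = uc^4 / (u1^4/v1 + u2^4/v2)
= 1.8368517^4 / (1.718^4/10 + 0.65^4/8)
= 11.384039 / 0.89346267
v_eff = 12.7415

12.7415


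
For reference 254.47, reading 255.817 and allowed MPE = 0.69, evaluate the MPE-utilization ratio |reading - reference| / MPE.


e = indication - reference = 255.817 - 254.47 = 1.3470
|e| = 1.3470
ratio = |e| / MPE = 1.3470 / 0.69
ratio = 1.9522

1.9522


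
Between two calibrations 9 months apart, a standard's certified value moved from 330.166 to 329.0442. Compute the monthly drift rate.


rate = (v2 - v1) / months
= (329.0442 - 330.166) / 9
= -1.1218 / 9
= -0.1246

-0.1246


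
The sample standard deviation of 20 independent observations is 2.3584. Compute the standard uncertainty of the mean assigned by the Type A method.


u_A = s / sqrt(n)
u_A = 2.3584 / sqrt(20)
u_A = 2.3584 / 4.472136
u_A = 0.5274

0.5274


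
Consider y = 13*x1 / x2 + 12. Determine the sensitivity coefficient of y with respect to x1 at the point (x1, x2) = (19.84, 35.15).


y = 13*x1 / x2 + 12
dy/dx1 = 13/x2
Evaluate at x2 = 35.15: c1 = 13 / 35.15
c1 = 0.3698

0.3698


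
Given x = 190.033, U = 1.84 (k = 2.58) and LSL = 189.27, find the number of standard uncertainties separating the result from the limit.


u = U / k = 1.84 / 2.58 = 0.71317829
margin = |LSL - x| = |189.27 - 190.033| = 0.763
z = margin / u = 0.763 / 0.71317829
z = 1.0699

1.0699


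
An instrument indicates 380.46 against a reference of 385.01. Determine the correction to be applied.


Correction = standard - reading
= 385.01 - 380.46
= 4.5500

4.5500


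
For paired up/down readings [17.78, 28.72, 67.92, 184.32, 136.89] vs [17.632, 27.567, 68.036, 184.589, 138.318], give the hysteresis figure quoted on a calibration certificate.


|17.78 - 17.632| = 0.1480
|28.72 - 27.567| = 1.1530
|67.92 - 68.036| = 0.1160
|184.32 - 184.589| = 0.2690
|136.89 - 138.318| = 1.4280
hysteresis = max(diffs) = 1.4280

1.4280


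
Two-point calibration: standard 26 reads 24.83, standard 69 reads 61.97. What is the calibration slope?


slope = (y2 - y1) / (x2 - x1)
= (61.97 - 24.83) / (69 - 26)
= 37.1400 / 43
= 0.8637

0.8637


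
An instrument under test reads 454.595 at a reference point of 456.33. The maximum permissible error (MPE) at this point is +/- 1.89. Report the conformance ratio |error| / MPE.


e = indication - reference = 454.595 - 456.33 = -1.7350
|e| = 1.7350
ratio = |e| / MPE = 1.7350 / 1.89
ratio = 0.9180

0.9180


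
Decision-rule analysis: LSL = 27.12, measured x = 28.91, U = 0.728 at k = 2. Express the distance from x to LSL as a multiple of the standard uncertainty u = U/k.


u = U / k = 0.728 / 2 = 0.364
margin = |LSL - x| = |27.12 - 28.91| = 1.79
z = margin / u = 1.79 / 0.364
z = 4.9176

4.9176


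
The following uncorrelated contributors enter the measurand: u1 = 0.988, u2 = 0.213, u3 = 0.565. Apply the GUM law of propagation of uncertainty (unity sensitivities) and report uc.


uc = sqrt(0.988^2 + 0.213^2 + 0.565^2)
uc = sqrt(1.340738)
uc = 1.1579

1.1579


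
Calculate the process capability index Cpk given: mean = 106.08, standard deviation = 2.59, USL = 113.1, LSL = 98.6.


Cpu = (USL - mean) / (3*sigma) = (113.1 - 106.08) / (3*2.59) = 0.9035
Cpl = (mean - LSL) / (3*sigma) = (106.08 - 98.6) / (3*2.59) = 0.9627
Cpk = min(Cpu, Cpl) = 0.9035

0.9035


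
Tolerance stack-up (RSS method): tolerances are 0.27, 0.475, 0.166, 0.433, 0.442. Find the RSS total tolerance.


RSS = sqrt(0.27^2 + 0.475^2 + 0.166^2 + 0.433^2 + 0.442^2)
= sqrt(0.708934)
= 0.8420

0.8420


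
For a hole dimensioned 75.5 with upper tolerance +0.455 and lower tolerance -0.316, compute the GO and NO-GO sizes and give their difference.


GO = nominal - lower_tol (smallest hole = maximum material condition)
GO = 75.5 - 0.316 = 75.184
NO-GO = nominal + upper_tol (largest hole = least material condition)
NO-GO = 75.5 + 0.455 = 75.955
spread = NO-GO - GO = 75.955 - 75.184 = 0.7710

0.7710


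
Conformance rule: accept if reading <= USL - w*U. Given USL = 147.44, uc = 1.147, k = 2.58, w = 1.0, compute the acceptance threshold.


U = k * uc = 2.58 * 1.147 = 2.95926
guard band g = w * U = 1.0 * 2.95926 = 2.95926
AL = USL - g = 147.44 - 2.95926
AL = 144.4807

144.4807


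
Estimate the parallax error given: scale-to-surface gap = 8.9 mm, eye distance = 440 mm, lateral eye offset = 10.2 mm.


error = h * offset / d
= 8.9 * 10.2 / 440
= 0.2063

0.2063


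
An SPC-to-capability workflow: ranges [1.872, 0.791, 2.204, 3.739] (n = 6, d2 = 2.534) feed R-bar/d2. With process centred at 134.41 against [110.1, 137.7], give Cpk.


R_bar = (1.872 + 0.791 + 2.204 + 3.739) / 4 = 2.1515
sigma = R_bar / d2 = 2.1515 / 2.534 = 0.84905288
Cp = (USL - LSL)/(6*sigma) = (137.7 - 110.1)/(6*0.84905288) = 5.4178
Cpu = (137.7 - 134.41)/(3*0.84905288) = 1.2916
Cpl = (134.41 - 110.1)/(3*0.84905288) = 9.5440
Cpk = min(Cpu, Cpl) = 1.2916

1.2916


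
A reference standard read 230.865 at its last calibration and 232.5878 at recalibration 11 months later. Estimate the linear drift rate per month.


rate = (v2 - v1) / months
= (232.5878 - 230.865) / 11
= 1.7228 / 11
= 0.1566

0.1566


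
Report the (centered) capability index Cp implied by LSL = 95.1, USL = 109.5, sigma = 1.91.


Cp = (USL - LSL) / (6 * sigma)
= (109.5 - 95.1) / (6 * 1.91)
= 14.4000 / 11.4600
= 1.2565

1.2565


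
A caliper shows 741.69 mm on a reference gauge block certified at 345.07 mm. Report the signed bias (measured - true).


Systematic error = measured - true
= 741.69 - 345.07
= 396.6200

396.6200


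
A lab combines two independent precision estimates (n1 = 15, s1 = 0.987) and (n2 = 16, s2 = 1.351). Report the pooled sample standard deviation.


s_p = sqrt(((n1-1)*s1^2 + (n2-1)*s2^2) / (n1+n2-2))
numerator = (15-1)*0.987^2 + (16-1)*1.351^2 = 13.638366 + 27.378015 = 41.016381
denominator = 15 + 16 - 2 = 29
s_p^2 = 41.016381 / 29 = 1.414358
s_p = sqrt(1.414358) = 1.1893

1.1893
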